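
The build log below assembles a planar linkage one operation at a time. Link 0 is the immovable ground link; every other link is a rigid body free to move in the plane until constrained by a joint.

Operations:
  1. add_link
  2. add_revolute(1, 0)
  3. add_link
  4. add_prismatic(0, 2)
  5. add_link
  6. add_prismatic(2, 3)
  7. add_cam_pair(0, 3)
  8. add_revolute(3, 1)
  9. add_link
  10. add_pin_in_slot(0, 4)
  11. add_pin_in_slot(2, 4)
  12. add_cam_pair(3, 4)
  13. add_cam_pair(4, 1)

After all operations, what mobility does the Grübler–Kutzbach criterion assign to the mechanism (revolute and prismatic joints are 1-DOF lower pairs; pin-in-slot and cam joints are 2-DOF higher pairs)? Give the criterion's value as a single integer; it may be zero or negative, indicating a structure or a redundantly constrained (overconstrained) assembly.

[1;0;0] (link 0 is ground)
L+ [2;0;0]
R(1,0)∈J1 [2;1;0]
L+ [3;1;0]
P(0,2)∈J1 [3;2;0]
L+ [4;2;0]
P(2,3)∈J1 [4;3;0]
C(0,3)∈J2 [4;3;1]
R(3,1)∈J1 [4;4;1]
L+ [5;4;1]
PS(0,4)∈J2 [5;4;2]
PS(2,4)∈J2 [5;4;3]
C(3,4)∈J2 [5;4;4]
C(4,1)∈J2 [5;4;5]
mobility = 12 − 8 − 5 = -1

M = -1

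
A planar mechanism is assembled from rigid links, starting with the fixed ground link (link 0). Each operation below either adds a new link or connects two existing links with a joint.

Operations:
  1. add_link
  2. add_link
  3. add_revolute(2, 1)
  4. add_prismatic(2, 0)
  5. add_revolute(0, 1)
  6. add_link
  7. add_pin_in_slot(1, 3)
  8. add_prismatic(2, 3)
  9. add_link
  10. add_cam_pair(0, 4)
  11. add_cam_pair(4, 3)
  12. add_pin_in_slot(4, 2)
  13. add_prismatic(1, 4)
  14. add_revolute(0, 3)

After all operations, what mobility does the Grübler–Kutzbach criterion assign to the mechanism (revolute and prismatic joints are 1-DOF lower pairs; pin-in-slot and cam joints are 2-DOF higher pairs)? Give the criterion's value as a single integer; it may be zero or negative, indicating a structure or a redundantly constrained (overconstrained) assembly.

ground; <1,0,0>
#1 <2,0,0>
#2 <3,0,0>
R:2↔1 J1 <3,1,0>
P:2↔0 J1 <3,2,0>
R:0↔1 J1 <3,3,0>
#3 <4,3,0>
PS:1↔3 J2 <4,3,1>
P:2↔3 J1 <4,4,1>
#4 <5,4,1>
C:0↔4 J2 <5,4,2>
C:4↔3 J2 <5,4,3>
PS:4↔2 J2 <5,4,4>
P:1↔4 J1 <5,5,4>
R:0↔3 J1 <5,6,4>
3×4 − 2×6 − 1×4 = -4

M = -4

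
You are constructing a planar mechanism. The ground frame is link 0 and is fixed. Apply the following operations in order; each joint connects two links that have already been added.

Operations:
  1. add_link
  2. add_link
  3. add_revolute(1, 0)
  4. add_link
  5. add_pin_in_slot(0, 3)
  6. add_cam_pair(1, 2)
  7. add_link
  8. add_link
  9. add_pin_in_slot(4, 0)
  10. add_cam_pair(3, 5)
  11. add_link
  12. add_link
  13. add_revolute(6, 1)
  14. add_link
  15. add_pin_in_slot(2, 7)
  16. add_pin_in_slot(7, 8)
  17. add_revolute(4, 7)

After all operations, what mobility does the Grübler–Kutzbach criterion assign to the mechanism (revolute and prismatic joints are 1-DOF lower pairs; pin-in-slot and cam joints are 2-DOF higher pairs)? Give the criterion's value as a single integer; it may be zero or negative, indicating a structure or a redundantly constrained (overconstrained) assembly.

M = 12

ground; <1,0,0>
#1 <2,0,0>
#2 <3,0,0>
R:1↔0 J1 <3,1,0>
#3 <4,1,0>
PS:0↔3 J2 <4,1,1>
C:1↔2 J2 <4,1,2>
#4 <5,1,2>
#5 <6,1,2>
PS:4↔0 J2 <6,1,3>
C:3↔5 J2 <6,1,4>
#6 <7,1,4>
#7 <8,1,4>
R:6↔1 J1 <8,2,4>
#8 <9,2,4>
PS:2↔7 J2 <9,2,5>
PS:7↔8 J2 <9,2,6>
R:4↔7 J1 <9,3,6>
3×8 − 2×3 − 1×6 = 12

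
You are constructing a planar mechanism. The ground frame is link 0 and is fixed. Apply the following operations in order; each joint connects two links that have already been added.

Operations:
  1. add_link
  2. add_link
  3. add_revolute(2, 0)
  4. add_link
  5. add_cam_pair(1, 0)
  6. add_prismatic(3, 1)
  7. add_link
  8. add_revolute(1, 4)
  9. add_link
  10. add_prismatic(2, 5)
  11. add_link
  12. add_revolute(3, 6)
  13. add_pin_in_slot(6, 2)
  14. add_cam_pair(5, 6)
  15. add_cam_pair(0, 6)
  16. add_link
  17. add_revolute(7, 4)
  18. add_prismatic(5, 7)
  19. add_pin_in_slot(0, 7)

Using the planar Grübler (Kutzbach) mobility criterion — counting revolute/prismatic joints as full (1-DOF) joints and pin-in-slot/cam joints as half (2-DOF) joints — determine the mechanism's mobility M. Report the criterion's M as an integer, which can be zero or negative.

L=1 J1=0 J2=0
add link → L=2 J1=0 J2=0
add link → L=3 J1=0 J2=0
R@2,0 dof=1 J1 → L=3 J1=1 J2=0
add link → L=4 J1=1 J2=0
C@1,0 dof=2 J2 → L=4 J1=1 J2=1
P@3,1 dof=1 J1 → L=4 J1=2 J2=1
add link → L=5 J1=2 J2=1
R@1,4 dof=1 J1 → L=5 J1=3 J2=1
add link → L=6 J1=3 J2=1
P@2,5 dof=1 J1 → L=6 J1=4 J2=1
add link → L=7 J1=4 J2=1
R@3,6 dof=1 J1 → L=7 J1=5 J2=1
PS@6,2 dof=2 J2 → L=7 J1=5 J2=2
C@5,6 dof=2 J2 → L=7 J1=5 J2=3
C@0,6 dof=2 J2 → L=7 J1=5 J2=4
add link → L=8 J1=5 J2=4
R@7,4 dof=1 J1 → L=8 J1=6 J2=4
P@5,7 dof=1 J1 → L=8 J1=7 J2=4
PS@0,7 dof=2 J2 → L=8 J1=7 J2=5
M=3(L−1)−2J1−J2=3·7−2·7−5=2

M = 2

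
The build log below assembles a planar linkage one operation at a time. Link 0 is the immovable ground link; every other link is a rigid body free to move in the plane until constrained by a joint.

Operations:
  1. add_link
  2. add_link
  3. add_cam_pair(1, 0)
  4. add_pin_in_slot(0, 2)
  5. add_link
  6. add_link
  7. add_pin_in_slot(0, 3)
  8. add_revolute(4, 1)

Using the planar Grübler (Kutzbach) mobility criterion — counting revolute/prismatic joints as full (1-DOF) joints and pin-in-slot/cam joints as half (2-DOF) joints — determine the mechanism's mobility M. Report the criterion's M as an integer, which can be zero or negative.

M = 7

L=1 J1=0 J2=0
add link → L=2 J1=0 J2=0
add link → L=3 J1=0 J2=0
C@1,0 dof=2 J2 → L=3 J1=0 J2=1
PS@0,2 dof=2 J2 → L=3 J1=0 J2=2
add link → L=4 J1=0 J2=2
add link → L=5 J1=0 J2=2
PS@0,3 dof=2 J2 → L=5 J1=0 J2=3
R@4,1 dof=1 J1 → L=5 J1=1 J2=3
M=3(L−1)−2J1−J2=3·4−2·1−3=7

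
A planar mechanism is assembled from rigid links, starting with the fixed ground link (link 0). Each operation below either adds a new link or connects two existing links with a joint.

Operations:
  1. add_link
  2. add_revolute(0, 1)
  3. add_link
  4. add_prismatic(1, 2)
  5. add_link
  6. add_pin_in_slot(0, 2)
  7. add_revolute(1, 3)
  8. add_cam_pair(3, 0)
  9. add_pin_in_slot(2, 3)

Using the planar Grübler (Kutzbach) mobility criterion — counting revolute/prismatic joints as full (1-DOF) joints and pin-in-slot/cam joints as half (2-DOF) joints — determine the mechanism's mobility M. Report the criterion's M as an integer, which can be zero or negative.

M = 0

(L,J1,J2)=(1,0,0); link0 fixed
link1: (2,0,0)
R 0-1 [J1]: (2,1,0)
link2: (3,1,0)
P 1-2 [J1]: (3,2,0)
link3: (4,2,0)
PS 0-2 [J2]: (4,2,1)
R 1-3 [J1]: (4,3,1)
C 3-0 [J2]: (4,3,2)
PS 2-3 [J2]: (4,3,3)
Grübler: 3·3 − 2·3 − 3 = 0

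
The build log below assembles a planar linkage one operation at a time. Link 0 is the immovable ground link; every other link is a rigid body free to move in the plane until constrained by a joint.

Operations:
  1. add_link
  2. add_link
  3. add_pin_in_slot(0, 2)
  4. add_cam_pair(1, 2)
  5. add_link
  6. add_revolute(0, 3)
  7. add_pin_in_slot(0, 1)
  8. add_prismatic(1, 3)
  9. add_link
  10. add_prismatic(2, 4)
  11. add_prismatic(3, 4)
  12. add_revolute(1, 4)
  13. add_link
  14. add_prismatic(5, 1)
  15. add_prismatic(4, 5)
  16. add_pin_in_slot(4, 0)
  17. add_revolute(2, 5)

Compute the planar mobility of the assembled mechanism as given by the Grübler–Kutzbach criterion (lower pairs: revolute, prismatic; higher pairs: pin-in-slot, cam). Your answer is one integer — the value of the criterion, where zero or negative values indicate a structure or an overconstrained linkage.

M = -5

L=1 J1=0 J2=0
add link → L=2 J1=0 J2=0
add link → L=3 J1=0 J2=0
PS@0,2 dof=2 J2 → L=3 J1=0 J2=1
C@1,2 dof=2 J2 → L=3 J1=0 J2=2
add link → L=4 J1=0 J2=2
R@0,3 dof=1 J1 → L=4 J1=1 J2=2
PS@0,1 dof=2 J2 → L=4 J1=1 J2=3
P@1,3 dof=1 J1 → L=4 J1=2 J2=3
add link → L=5 J1=2 J2=3
P@2,4 dof=1 J1 → L=5 J1=3 J2=3
P@3,4 dof=1 J1 → L=5 J1=4 J2=3
R@1,4 dof=1 J1 → L=5 J1=5 J2=3
add link → L=6 J1=5 J2=3
P@5,1 dof=1 J1 → L=6 J1=6 J2=3
P@4,5 dof=1 J1 → L=6 J1=7 J2=3
PS@4,0 dof=2 J2 → L=6 J1=7 J2=4
R@2,5 dof=1 J1 → L=6 J1=8 J2=4
M=3(L−1)−2J1−J2=3·5−2·8−4=-5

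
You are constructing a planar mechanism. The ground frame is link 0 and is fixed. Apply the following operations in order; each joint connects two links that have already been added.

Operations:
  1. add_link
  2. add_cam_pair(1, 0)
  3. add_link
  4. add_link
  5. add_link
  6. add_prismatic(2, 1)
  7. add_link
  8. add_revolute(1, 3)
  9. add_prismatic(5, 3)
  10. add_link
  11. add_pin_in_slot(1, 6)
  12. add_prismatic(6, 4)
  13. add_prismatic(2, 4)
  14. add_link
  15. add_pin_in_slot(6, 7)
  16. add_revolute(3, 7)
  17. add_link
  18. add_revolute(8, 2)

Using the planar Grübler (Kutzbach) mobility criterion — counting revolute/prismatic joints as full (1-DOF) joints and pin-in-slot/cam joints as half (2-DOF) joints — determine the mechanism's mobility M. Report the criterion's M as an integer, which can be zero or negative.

M = 7

[1;0;0] (link 0 is ground)
L+ [2;0;0]
C(1,0)∈J2 [2;0;1]
L+ [3;0;1]
L+ [4;0;1]
L+ [5;0;1]
P(2,1)∈J1 [5;1;1]
L+ [6;1;1]
R(1,3)∈J1 [6;2;1]
P(5,3)∈J1 [6;3;1]
L+ [7;3;1]
PS(1,6)∈J2 [7;3;2]
P(6,4)∈J1 [7;4;2]
P(2,4)∈J1 [7;5;2]
L+ [8;5;2]
PS(6,7)∈J2 [8;5;3]
R(3,7)∈J1 [8;6;3]
L+ [9;6;3]
R(8,2)∈J1 [9;7;3]
mobility = 24 − 14 − 3 = 7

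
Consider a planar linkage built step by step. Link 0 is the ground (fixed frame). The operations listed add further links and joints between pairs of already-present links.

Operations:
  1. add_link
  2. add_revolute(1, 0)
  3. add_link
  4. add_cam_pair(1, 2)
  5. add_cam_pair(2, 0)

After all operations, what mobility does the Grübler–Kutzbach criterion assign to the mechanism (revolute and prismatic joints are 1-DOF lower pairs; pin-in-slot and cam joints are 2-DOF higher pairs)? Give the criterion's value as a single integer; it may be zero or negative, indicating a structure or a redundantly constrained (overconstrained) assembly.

ground; <1,0,0>
#1 <2,0,0>
R:1↔0 J1 <2,1,0>
#2 <3,1,0>
C:1↔2 J2 <3,1,1>
C:2↔0 J2 <3,1,2>
3×2 − 2×1 − 1×2 = 2

M = 2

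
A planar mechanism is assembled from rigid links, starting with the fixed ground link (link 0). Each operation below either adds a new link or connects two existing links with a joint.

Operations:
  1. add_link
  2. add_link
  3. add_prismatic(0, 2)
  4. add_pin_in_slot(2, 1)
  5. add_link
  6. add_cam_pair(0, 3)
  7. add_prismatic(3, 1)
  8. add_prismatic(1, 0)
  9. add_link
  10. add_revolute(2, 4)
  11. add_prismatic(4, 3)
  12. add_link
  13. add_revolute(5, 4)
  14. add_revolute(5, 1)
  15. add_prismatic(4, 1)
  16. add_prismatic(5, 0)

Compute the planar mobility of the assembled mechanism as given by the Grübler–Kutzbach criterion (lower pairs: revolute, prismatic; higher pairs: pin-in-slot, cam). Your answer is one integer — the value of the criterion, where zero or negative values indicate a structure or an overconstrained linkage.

M = -5

link 0 = ground. State L|J1|J2 = 1|0|0
+link1  2|0|0
+link2  3|0|0
P(0,2) f=1→J1  3|1|0
PS(2,1) f=2→J2  3|1|1
+link3  4|1|1
C(0,3) f=2→J2  4|1|2
P(3,1) f=1→J1  4|2|2
P(1,0) f=1→J1  4|3|2
+link4  5|3|2
R(2,4) f=1→J1  5|4|2
P(4,3) f=1→J1  5|5|2
+link5  6|5|2
R(5,4) f=1→J1  6|6|2
R(5,1) f=1→J1  6|7|2
P(4,1) f=1→J1  6|8|2
P(5,0) f=1→J1  6|9|2
M = 3(6−1)−2·9−2 = 15−18−2 = -5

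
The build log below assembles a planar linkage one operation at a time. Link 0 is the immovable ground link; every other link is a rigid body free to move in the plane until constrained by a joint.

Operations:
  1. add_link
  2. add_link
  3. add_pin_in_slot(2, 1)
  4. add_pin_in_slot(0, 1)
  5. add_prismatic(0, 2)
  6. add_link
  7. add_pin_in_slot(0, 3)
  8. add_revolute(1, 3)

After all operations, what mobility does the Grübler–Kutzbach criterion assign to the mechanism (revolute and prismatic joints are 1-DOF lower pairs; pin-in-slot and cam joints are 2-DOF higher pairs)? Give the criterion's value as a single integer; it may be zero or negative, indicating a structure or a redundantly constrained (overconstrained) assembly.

[1;0;0] (link 0 is ground)
L+ [2;0;0]
L+ [3;0;0]
PS(2,1)∈J2 [3;0;1]
PS(0,1)∈J2 [3;0;2]
P(0,2)∈J1 [3;1;2]
L+ [4;1;2]
PS(0,3)∈J2 [4;1;3]
R(1,3)∈J1 [4;2;3]
mobility = 9 − 4 − 3 = 2

M = 2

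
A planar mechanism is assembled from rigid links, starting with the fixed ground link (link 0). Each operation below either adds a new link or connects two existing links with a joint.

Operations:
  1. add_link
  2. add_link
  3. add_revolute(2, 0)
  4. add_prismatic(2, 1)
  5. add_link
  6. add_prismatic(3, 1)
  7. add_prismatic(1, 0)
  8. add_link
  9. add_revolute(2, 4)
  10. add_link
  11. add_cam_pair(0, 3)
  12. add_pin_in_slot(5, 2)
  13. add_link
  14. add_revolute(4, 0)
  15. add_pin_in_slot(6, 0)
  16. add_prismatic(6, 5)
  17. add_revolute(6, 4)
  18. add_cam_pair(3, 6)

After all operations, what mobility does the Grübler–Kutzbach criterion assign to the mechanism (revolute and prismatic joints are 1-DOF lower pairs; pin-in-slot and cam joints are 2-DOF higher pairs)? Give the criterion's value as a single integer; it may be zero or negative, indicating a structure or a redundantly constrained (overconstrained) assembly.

link 0 = ground. State L|J1|J2 = 1|0|0
+link1  2|0|0
+link2  3|0|0
R(2,0) f=1→J1  3|1|0
P(2,1) f=1→J1  3|2|0
+link3  4|2|0
P(3,1) f=1→J1  4|3|0
P(1,0) f=1→J1  4|4|0
+link4  5|4|0
R(2,4) f=1→J1  5|5|0
+link5  6|5|0
C(0,3) f=2→J2  6|5|1
PS(5,2) f=2→J2  6|5|2
+link6  7|5|2
R(4,0) f=1→J1  7|6|2
PS(6,0) f=2→J2  7|6|3
P(6,5) f=1→J1  7|7|3
R(6,4) f=1→J1  7|8|3
C(3,6) f=2→J2  7|8|4
M = 3(7−1)−2·8−4 = 18−16−4 = -2

M = -2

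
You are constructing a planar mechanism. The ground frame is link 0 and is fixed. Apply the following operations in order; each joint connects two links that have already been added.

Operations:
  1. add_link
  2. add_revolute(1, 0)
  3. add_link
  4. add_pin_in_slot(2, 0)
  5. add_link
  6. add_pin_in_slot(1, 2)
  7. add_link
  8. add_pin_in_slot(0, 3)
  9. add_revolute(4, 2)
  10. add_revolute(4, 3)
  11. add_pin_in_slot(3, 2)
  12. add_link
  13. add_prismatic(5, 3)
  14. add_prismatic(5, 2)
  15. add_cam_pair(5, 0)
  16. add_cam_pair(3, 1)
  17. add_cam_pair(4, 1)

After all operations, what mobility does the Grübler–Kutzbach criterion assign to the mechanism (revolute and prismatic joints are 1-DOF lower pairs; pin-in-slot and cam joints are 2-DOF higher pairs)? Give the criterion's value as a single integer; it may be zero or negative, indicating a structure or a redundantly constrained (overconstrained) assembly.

M = -2

ground; <1,0,0>
#1 <2,0,0>
R:1↔0 J1 <2,1,0>
#2 <3,1,0>
PS:2↔0 J2 <3,1,1>
#3 <4,1,1>
PS:1↔2 J2 <4,1,2>
#4 <5,1,2>
PS:0↔3 J2 <5,1,3>
R:4↔2 J1 <5,2,3>
R:4↔3 J1 <5,3,3>
PS:3↔2 J2 <5,3,4>
#5 <6,3,4>
P:5↔3 J1 <6,4,4>
P:5↔2 J1 <6,5,4>
C:5↔0 J2 <6,5,5>
C:3↔1 J2 <6,5,6>
C:4↔1 J2 <6,5,7>
3×5 − 2×5 − 1×7 = -2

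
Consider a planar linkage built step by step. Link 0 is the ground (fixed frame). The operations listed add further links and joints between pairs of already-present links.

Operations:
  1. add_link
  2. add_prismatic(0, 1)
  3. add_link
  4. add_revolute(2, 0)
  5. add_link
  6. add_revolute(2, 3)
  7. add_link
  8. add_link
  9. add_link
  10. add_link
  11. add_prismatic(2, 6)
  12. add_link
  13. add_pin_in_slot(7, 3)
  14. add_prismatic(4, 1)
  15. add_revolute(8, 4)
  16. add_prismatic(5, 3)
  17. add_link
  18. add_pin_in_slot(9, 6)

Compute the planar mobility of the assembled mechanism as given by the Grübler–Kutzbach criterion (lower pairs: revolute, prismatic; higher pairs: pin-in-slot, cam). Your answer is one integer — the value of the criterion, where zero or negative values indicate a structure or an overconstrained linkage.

M = 11

link 0 = ground. State L|J1|J2 = 1|0|0
+link1  2|0|0
P(0,1) f=1→J1  2|1|0
+link2  3|1|0
R(2,0) f=1→J1  3|2|0
+link3  4|2|0
R(2,3) f=1→J1  4|3|0
+link4  5|3|0
+link5  6|3|0
+link6  7|3|0
+link7  8|3|0
P(2,6) f=1→J1  8|4|0
+link8  9|4|0
PS(7,3) f=2→J2  9|4|1
P(4,1) f=1→J1  9|5|1
R(8,4) f=1→J1  9|6|1
P(5,3) f=1→J1  9|7|1
+link9  10|7|1
PS(9,6) f=2→J2  10|7|2
M = 3(10−1)−2·7−2 = 27−14−2 = 11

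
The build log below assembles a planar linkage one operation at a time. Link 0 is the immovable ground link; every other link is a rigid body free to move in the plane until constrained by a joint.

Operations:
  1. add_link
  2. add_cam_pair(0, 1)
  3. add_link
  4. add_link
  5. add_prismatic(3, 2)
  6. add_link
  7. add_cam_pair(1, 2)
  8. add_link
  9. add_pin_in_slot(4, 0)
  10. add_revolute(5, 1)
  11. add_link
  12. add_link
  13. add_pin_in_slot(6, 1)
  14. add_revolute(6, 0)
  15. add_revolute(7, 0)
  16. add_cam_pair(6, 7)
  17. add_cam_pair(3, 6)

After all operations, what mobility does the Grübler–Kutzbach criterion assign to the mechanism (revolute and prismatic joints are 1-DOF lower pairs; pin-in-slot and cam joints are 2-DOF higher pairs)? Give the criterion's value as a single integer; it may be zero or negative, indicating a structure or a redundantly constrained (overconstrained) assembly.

M = 7

[1;0;0] (link 0 is ground)
L+ [2;0;0]
C(0,1)∈J2 [2;0;1]
L+ [3;0;1]
L+ [4;0;1]
P(3,2)∈J1 [4;1;1]
L+ [5;1;1]
C(1,2)∈J2 [5;1;2]
L+ [6;1;2]
PS(4,0)∈J2 [6;1;3]
R(5,1)∈J1 [6;2;3]
L+ [7;2;3]
L+ [8;2;3]
PS(6,1)∈J2 [8;2;4]
R(6,0)∈J1 [8;3;4]
R(7,0)∈J1 [8;4;4]
C(6,7)∈J2 [8;4;5]
C(3,6)∈J2 [8;4;6]
mobility = 21 − 8 − 6 = 7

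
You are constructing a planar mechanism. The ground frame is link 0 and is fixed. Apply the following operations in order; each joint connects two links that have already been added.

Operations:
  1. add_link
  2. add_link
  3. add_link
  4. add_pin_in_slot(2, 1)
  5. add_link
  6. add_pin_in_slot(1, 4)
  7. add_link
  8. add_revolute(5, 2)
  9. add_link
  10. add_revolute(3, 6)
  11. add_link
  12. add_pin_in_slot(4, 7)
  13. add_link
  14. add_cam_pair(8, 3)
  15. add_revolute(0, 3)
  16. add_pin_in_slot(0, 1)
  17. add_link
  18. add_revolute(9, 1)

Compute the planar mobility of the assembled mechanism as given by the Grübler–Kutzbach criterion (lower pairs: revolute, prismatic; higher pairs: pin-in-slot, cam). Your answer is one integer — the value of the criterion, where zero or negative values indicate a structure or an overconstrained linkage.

M = 14

[1;0;0] (link 0 is ground)
L+ [2;0;0]
L+ [3;0;0]
L+ [4;0;0]
PS(2,1)∈J2 [4;0;1]
L+ [5;0;1]
PS(1,4)∈J2 [5;0;2]
L+ [6;0;2]
R(5,2)∈J1 [6;1;2]
L+ [7;1;2]
R(3,6)∈J1 [7;2;2]
L+ [8;2;2]
PS(4,7)∈J2 [8;2;3]
L+ [9;2;3]
C(8,3)∈J2 [9;2;4]
R(0,3)∈J1 [9;3;4]
PS(0,1)∈J2 [9;3;5]
L+ [10;3;5]
R(9,1)∈J1 [10;4;5]
mobility = 27 − 8 − 5 = 14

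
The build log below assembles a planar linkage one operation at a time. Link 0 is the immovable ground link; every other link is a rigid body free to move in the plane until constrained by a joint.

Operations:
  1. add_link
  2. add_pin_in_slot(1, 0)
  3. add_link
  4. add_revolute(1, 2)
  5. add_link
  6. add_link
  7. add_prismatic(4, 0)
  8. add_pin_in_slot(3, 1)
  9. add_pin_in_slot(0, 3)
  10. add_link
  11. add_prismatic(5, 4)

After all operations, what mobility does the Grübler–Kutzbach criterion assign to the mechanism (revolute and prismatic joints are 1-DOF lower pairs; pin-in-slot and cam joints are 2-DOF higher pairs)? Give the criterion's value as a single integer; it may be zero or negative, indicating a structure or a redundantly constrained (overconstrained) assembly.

M = 6

(L,J1,J2)=(1,0,0); link0 fixed
link1: (2,0,0)
PS 1-0 [J2]: (2,0,1)
link2: (3,0,1)
R 1-2 [J1]: (3,1,1)
link3: (4,1,1)
link4: (5,1,1)
P 4-0 [J1]: (5,2,1)
PS 3-1 [J2]: (5,2,2)
PS 0-3 [J2]: (5,2,3)
link5: (6,2,3)
P 5-4 [J1]: (6,3,3)
Grübler: 3·5 − 2·3 − 3 = 6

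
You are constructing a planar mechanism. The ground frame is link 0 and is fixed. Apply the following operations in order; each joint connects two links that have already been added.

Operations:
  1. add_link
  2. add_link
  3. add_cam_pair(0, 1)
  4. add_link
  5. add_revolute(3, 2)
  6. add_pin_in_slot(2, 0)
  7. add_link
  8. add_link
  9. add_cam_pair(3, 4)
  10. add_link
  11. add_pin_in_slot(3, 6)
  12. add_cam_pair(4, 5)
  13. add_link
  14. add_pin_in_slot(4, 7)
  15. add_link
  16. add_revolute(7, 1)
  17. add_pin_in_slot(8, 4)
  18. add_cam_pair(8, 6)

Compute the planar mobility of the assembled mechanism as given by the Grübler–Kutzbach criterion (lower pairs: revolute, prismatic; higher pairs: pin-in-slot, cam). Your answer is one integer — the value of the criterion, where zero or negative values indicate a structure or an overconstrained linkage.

M = 12

link 0 = ground. State L|J1|J2 = 1|0|0
+link1  2|0|0
+link2  3|0|0
C(0,1) f=2→J2  3|0|1
+link3  4|0|1
R(3,2) f=1→J1  4|1|1
PS(2,0) f=2→J2  4|1|2
+link4  5|1|2
+link5  6|1|2
C(3,4) f=2→J2  6|1|3
+link6  7|1|3
PS(3,6) f=2→J2  7|1|4
C(4,5) f=2→J2  7|1|5
+link7  8|1|5
PS(4,7) f=2→J2  8|1|6
+link8  9|1|6
R(7,1) f=1→J1  9|2|6
PS(8,4) f=2→J2  9|2|7
C(8,6) f=2→J2  9|2|8
M = 3(9−1)−2·2−8 = 24−4−8 = 12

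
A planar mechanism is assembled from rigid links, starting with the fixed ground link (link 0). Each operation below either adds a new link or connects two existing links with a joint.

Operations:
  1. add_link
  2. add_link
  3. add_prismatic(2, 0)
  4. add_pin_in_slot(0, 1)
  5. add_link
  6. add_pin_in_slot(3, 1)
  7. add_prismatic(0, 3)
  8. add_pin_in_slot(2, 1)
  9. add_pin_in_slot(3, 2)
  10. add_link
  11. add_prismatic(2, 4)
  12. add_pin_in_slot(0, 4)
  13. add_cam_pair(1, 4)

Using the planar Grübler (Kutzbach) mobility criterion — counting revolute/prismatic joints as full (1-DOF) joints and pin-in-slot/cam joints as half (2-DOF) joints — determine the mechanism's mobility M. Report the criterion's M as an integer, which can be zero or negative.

L=1 J1=0 J2=0
add link → L=2 J1=0 J2=0
add link → L=3 J1=0 J2=0
P@2,0 dof=1 J1 → L=3 J1=1 J2=0
PS@0,1 dof=2 J2 → L=3 J1=1 J2=1
add link → L=4 J1=1 J2=1
PS@3,1 dof=2 J2 → L=4 J1=1 J2=2
P@0,3 dof=1 J1 → L=4 J1=2 J2=2
PS@2,1 dof=2 J2 → L=4 J1=2 J2=3
PS@3,2 dof=2 J2 → L=4 J1=2 J2=4
add link → L=5 J1=2 J2=4
P@2,4 dof=1 J1 → L=5 J1=3 J2=4
PS@0,4 dof=2 J2 → L=5 J1=3 J2=5
C@1,4 dof=2 J2 → L=5 J1=3 J2=6
M=3(L−1)−2J1−J2=3·4−2·3−6=0

M = 0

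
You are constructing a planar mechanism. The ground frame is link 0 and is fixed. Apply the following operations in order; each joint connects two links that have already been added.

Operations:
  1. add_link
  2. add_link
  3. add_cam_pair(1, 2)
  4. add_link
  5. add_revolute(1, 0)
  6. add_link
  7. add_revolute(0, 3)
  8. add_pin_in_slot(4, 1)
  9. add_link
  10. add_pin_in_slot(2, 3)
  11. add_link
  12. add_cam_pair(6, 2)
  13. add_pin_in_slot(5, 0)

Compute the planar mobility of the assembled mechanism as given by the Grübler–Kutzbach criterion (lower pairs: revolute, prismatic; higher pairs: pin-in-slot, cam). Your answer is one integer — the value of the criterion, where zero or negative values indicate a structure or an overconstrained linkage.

M = 9

ground; <1,0,0>
#1 <2,0,0>
#2 <3,0,0>
C:1↔2 J2 <3,0,1>
#3 <4,0,1>
R:1↔0 J1 <4,1,1>
#4 <5,1,1>
R:0↔3 J1 <5,2,1>
PS:4↔1 J2 <5,2,2>
#5 <6,2,2>
PS:2↔3 J2 <6,2,3>
#6 <7,2,3>
C:6↔2 J2 <7,2,4>
PS:5↔0 J2 <7,2,5>
3×6 − 2×2 − 1×5 = 9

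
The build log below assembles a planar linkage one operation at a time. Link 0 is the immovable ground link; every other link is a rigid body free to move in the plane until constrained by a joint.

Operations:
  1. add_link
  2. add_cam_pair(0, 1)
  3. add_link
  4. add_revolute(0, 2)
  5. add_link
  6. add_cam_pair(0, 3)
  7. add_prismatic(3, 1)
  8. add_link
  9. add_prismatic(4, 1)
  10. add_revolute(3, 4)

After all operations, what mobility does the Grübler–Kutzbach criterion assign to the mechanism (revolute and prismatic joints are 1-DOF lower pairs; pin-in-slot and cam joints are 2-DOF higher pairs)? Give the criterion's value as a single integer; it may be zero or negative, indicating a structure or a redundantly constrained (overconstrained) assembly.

L=1 J1=0 J2=0
add link → L=2 J1=0 J2=0
C@0,1 dof=2 J2 → L=2 J1=0 J2=1
add link → L=3 J1=0 J2=1
R@0,2 dof=1 J1 → L=3 J1=1 J2=1
add link → L=4 J1=1 J2=1
C@0,3 dof=2 J2 → L=4 J1=1 J2=2
P@3,1 dof=1 J1 → L=4 J1=2 J2=2
add link → L=5 J1=2 J2=2
P@4,1 dof=1 J1 → L=5 J1=3 J2=2
R@3,4 dof=1 J1 → L=5 J1=4 J2=2
M=3(L−1)−2J1−J2=3·4−2·4−2=2

M = 2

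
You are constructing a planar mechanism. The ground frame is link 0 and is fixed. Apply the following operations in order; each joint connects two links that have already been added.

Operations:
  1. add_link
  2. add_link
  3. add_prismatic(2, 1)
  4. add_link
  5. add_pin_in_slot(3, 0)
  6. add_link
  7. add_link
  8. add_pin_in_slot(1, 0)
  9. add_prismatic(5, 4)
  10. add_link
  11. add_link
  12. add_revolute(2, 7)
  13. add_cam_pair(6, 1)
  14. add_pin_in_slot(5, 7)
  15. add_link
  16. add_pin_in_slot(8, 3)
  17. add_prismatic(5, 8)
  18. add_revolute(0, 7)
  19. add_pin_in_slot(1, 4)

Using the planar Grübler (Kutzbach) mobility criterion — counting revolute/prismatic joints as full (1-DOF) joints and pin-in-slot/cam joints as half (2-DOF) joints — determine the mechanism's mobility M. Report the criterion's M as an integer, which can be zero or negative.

M = 8

(L,J1,J2)=(1,0,0); link0 fixed
link1: (2,0,0)
link2: (3,0,0)
P 2-1 [J1]: (3,1,0)
link3: (4,1,0)
PS 3-0 [J2]: (4,1,1)
link4: (5,1,1)
link5: (6,1,1)
PS 1-0 [J2]: (6,1,2)
P 5-4 [J1]: (6,2,2)
link6: (7,2,2)
link7: (8,2,2)
R 2-7 [J1]: (8,3,2)
C 6-1 [J2]: (8,3,3)
PS 5-7 [J2]: (8,3,4)
link8: (9,3,4)
PS 8-3 [J2]: (9,3,5)
P 5-8 [J1]: (9,4,5)
R 0-7 [J1]: (9,5,5)
PS 1-4 [J2]: (9,5,6)
Grübler: 3·8 − 2·5 − 6 = 8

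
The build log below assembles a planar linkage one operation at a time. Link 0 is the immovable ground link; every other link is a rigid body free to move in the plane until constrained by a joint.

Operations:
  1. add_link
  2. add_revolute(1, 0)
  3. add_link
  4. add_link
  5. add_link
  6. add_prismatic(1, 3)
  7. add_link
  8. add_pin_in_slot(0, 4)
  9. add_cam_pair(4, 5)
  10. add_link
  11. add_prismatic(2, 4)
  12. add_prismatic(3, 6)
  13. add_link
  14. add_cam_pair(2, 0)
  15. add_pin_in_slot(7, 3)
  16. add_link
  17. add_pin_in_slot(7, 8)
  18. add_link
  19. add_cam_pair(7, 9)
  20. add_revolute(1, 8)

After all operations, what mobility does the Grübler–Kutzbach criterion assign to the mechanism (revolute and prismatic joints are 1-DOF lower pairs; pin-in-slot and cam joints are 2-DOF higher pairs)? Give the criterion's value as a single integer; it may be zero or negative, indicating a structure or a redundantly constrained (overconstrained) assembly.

M = 11

L=1 J1=0 J2=0
add link → L=2 J1=0 J2=0
R@1,0 dof=1 J1 → L=2 J1=1 J2=0
add link → L=3 J1=1 J2=0
add link → L=4 J1=1 J2=0
add link → L=5 J1=1 J2=0
P@1,3 dof=1 J1 → L=5 J1=2 J2=0
add link → L=6 J1=2 J2=0
PS@0,4 dof=2 J2 → L=6 J1=2 J2=1
C@4,5 dof=2 J2 → L=6 J1=2 J2=2
add link → L=7 J1=2 J2=2
P@2,4 dof=1 J1 → L=7 J1=3 J2=2
P@3,6 dof=1 J1 → L=7 J1=4 J2=2
add link → L=8 J1=4 J2=2
C@2,0 dof=2 J2 → L=8 J1=4 J2=3
PS@7,3 dof=2 J2 → L=8 J1=4 J2=4
add link → L=9 J1=4 J2=4
PS@7,8 dof=2 J2 → L=9 J1=4 J2=5
add link → L=10 J1=4 J2=5
C@7,9 dof=2 J2 → L=10 J1=4 J2=6
R@1,8 dof=1 J1 → L=10 J1=5 J2=6
M=3(L−1)−2J1−J2=3·9−2·5−6=11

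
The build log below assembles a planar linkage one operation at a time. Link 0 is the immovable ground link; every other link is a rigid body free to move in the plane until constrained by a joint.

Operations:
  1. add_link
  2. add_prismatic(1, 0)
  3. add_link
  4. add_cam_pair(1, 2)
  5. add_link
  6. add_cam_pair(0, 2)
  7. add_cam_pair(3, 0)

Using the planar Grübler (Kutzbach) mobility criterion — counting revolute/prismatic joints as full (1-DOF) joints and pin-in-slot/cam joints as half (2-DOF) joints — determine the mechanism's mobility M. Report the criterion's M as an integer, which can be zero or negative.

L=1 J1=0 J2=0
add link → L=2 J1=0 J2=0
P@1,0 dof=1 J1 → L=2 J1=1 J2=0
add link → L=3 J1=1 J2=0
C@1,2 dof=2 J2 → L=3 J1=1 J2=1
add link → L=4 J1=1 J2=1
C@0,2 dof=2 J2 → L=4 J1=1 J2=2
C@3,0 dof=2 J2 → L=4 J1=1 J2=3
M=3(L−1)−2J1−J2=3·3−2·1−3=4

M = 4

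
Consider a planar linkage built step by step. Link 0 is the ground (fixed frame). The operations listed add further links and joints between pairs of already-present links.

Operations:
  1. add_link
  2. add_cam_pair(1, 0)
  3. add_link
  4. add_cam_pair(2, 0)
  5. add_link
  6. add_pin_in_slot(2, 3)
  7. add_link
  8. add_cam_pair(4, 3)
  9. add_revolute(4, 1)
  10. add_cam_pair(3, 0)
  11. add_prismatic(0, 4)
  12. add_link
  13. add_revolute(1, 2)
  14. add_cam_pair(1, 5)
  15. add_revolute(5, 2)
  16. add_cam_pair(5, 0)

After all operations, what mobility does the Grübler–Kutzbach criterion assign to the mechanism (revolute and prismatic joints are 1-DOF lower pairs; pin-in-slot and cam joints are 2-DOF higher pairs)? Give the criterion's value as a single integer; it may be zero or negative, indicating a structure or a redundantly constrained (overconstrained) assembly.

link 0 = ground. State L|J1|J2 = 1|0|0
+link1  2|0|0
C(1,0) f=2→J2  2|0|1
+link2  3|0|1
C(2,0) f=2→J2  3|0|2
+link3  4|0|2
PS(2,3) f=2→J2  4|0|3
+link4  5|0|3
C(4,3) f=2→J2  5|0|4
R(4,1) f=1→J1  5|1|4
C(3,0) f=2→J2  5|1|5
P(0,4) f=1→J1  5|2|5
+link5  6|2|5
R(1,2) f=1→J1  6|3|5
C(1,5) f=2→J2  6|3|6
R(5,2) f=1→J1  6|4|6
C(5,0) f=2→J2  6|4|7
M = 3(6−1)−2·4−7 = 15−8−7 = 0

M = 0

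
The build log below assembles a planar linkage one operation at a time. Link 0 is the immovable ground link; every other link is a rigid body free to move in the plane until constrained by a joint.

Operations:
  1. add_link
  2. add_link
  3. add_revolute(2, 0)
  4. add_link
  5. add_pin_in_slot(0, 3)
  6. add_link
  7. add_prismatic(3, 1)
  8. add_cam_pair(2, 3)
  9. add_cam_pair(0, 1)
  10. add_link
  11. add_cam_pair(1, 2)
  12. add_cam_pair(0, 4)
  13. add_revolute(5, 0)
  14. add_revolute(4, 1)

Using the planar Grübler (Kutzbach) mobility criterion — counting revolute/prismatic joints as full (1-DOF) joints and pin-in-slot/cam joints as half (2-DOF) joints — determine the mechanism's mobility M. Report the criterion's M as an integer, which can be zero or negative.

M = 2

[1;0;0] (link 0 is ground)
L+ [2;0;0]
L+ [3;0;0]
R(2,0)∈J1 [3;1;0]
L+ [4;1;0]
PS(0,3)∈J2 [4;1;1]
L+ [5;1;1]
P(3,1)∈J1 [5;2;1]
C(2,3)∈J2 [5;2;2]
C(0,1)∈J2 [5;2;3]
L+ [6;2;3]
C(1,2)∈J2 [6;2;4]
C(0,4)∈J2 [6;2;5]
R(5,0)∈J1 [6;3;5]
R(4,1)∈J1 [6;4;5]
mobility = 15 − 8 − 5 = 2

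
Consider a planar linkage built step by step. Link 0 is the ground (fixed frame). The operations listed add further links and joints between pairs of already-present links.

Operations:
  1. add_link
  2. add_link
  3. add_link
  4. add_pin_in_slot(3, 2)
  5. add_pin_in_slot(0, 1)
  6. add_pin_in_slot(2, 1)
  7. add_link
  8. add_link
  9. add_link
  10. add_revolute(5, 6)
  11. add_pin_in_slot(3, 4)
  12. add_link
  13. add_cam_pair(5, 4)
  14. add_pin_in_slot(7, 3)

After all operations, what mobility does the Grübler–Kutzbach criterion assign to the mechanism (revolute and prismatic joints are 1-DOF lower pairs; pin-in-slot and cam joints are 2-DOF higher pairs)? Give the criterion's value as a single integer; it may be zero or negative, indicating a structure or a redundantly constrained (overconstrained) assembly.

ground; <1,0,0>
#1 <2,0,0>
#2 <3,0,0>
#3 <4,0,0>
PS:3↔2 J2 <4,0,1>
PS:0↔1 J2 <4,0,2>
PS:2↔1 J2 <4,0,3>
#4 <5,0,3>
#5 <6,0,3>
#6 <7,0,3>
R:5↔6 J1 <7,1,3>
PS:3↔4 J2 <7,1,4>
#7 <8,1,4>
C:5↔4 J2 <8,1,5>
PS:7↔3 J2 <8,1,6>
3×7 − 2×1 − 1×6 = 13

M = 13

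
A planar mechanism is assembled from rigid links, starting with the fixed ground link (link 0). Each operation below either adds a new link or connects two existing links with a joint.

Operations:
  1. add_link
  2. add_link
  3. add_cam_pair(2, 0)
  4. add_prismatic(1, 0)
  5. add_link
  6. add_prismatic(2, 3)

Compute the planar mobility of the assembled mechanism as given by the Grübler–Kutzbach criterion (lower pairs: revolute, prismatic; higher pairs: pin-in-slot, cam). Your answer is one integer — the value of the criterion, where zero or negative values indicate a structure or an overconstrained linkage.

(L,J1,J2)=(1,0,0); link0 fixed
link1: (2,0,0)
link2: (3,0,0)
C 2-0 [J2]: (3,0,1)
P 1-0 [J1]: (3,1,1)
link3: (4,1,1)
P 2-3 [J1]: (4,2,1)
Grübler: 3·3 − 2·2 − 1 = 4

M = 4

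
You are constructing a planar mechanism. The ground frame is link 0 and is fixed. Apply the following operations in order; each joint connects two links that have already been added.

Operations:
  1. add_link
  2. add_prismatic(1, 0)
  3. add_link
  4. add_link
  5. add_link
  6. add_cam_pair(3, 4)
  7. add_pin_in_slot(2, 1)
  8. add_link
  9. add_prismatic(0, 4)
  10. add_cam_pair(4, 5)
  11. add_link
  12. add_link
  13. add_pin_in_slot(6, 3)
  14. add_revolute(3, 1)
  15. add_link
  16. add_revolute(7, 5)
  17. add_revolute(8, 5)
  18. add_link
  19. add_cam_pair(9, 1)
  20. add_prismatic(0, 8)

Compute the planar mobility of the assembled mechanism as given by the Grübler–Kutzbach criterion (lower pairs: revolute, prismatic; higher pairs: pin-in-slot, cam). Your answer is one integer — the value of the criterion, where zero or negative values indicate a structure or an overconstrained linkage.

M = 10

link 0 = ground. State L|J1|J2 = 1|0|0
+link1  2|0|0
P(1,0) f=1→J1  2|1|0
+link2  3|1|0
+link3  4|1|0
+link4  5|1|0
C(3,4) f=2→J2  5|1|1
PS(2,1) f=2→J2  5|1|2
+link5  6|1|2
P(0,4) f=1→J1  6|2|2
C(4,5) f=2→J2  6|2|3
+link6  7|2|3
+link7  8|2|3
PS(6,3) f=2→J2  8|2|4
R(3,1) f=1→J1  8|3|4
+link8  9|3|4
R(7,5) f=1→J1  9|4|4
R(8,5) f=1→J1  9|5|4
+link9  10|5|4
C(9,1) f=2→J2  10|5|5
P(0,8) f=1→J1  10|6|5
M = 3(10−1)−2·6−5 = 27−12−5 = 10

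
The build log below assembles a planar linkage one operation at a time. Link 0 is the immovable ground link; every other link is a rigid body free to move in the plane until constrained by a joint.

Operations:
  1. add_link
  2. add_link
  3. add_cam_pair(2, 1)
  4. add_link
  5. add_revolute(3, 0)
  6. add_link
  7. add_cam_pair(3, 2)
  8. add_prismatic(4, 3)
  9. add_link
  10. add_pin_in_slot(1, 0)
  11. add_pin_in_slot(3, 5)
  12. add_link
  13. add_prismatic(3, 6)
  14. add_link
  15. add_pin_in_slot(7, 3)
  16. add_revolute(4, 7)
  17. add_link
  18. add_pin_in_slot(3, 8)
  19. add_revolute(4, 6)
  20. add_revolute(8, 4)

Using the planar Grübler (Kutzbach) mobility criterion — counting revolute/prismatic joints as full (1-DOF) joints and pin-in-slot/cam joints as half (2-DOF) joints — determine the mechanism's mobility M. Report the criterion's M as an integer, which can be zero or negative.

L=1 J1=0 J2=0
add link → L=2 J1=0 J2=0
add link → L=3 J1=0 J2=0
C@2,1 dof=2 J2 → L=3 J1=0 J2=1
add link → L=4 J1=0 J2=1
R@3,0 dof=1 J1 → L=4 J1=1 J2=1
add link → L=5 J1=1 J2=1
C@3,2 dof=2 J2 → L=5 J1=1 J2=2
P@4,3 dof=1 J1 → L=5 J1=2 J2=2
add link → L=6 J1=2 J2=2
PS@1,0 dof=2 J2 → L=6 J1=2 J2=3
PS@3,5 dof=2 J2 → L=6 J1=2 J2=4
add link → L=7 J1=2 J2=4
P@3,6 dof=1 J1 → L=7 J1=3 J2=4
add link → L=8 J1=3 J2=4
PS@7,3 dof=2 J2 → L=8 J1=3 J2=5
R@4,7 dof=1 J1 → L=8 J1=4 J2=5
add link → L=9 J1=4 J2=5
PS@3,8 dof=2 J2 → L=9 J1=4 J2=6
R@4,6 dof=1 J1 → L=9 J1=5 J2=6
R@8,4 dof=1 J1 → L=9 J1=6 J2=6
M=3(L−1)−2J1−J2=3·8−2·6−6=6

M = 6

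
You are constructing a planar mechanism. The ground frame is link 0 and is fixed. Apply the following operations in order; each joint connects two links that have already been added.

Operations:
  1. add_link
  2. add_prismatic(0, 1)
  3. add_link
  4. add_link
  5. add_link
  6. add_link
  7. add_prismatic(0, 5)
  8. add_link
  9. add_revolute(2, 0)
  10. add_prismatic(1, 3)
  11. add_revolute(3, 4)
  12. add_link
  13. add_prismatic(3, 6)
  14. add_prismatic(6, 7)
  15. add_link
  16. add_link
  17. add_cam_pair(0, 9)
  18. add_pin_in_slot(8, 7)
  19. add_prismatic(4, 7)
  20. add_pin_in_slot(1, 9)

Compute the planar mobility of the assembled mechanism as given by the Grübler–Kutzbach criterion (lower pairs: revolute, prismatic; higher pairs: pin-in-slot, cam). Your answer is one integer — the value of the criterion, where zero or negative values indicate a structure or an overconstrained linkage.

M = 8

[1;0;0] (link 0 is ground)
L+ [2;0;0]
P(0,1)∈J1 [2;1;0]
L+ [3;1;0]
L+ [4;1;0]
L+ [5;1;0]
L+ [6;1;0]
P(0,5)∈J1 [6;2;0]
L+ [7;2;0]
R(2,0)∈J1 [7;3;0]
P(1,3)∈J1 [7;4;0]
R(3,4)∈J1 [7;5;0]
L+ [8;5;0]
P(3,6)∈J1 [8;6;0]
P(6,7)∈J1 [8;7;0]
L+ [9;7;0]
L+ [10;7;0]
C(0,9)∈J2 [10;7;1]
PS(8,7)∈J2 [10;7;2]
P(4,7)∈J1 [10;8;2]
PS(1,9)∈J2 [10;8;3]
mobility = 27 − 16 − 3 = 8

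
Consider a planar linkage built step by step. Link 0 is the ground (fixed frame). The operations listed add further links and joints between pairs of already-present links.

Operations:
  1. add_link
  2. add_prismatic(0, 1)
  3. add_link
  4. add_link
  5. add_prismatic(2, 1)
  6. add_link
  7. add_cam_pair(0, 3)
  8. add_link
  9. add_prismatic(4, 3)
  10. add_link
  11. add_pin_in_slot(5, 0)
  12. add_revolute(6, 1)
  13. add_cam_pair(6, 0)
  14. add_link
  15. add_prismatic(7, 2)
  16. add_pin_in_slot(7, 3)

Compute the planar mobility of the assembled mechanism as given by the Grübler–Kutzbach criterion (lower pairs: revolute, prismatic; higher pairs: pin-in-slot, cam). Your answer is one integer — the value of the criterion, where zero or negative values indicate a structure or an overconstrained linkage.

(L,J1,J2)=(1,0,0); link0 fixed
link1: (2,0,0)
P 0-1 [J1]: (2,1,0)
link2: (3,1,0)
link3: (4,1,0)
P 2-1 [J1]: (4,2,0)
link4: (5,2,0)
C 0-3 [J2]: (5,2,1)
link5: (6,2,1)
P 4-3 [J1]: (6,3,1)
link6: (7,3,1)
PS 5-0 [J2]: (7,3,2)
R 6-1 [J1]: (7,4,2)
C 6-0 [J2]: (7,4,3)
link7: (8,4,3)
P 7-2 [J1]: (8,5,3)
PS 7-3 [J2]: (8,5,4)
Grübler: 3·7 − 2·5 − 4 = 7

M = 7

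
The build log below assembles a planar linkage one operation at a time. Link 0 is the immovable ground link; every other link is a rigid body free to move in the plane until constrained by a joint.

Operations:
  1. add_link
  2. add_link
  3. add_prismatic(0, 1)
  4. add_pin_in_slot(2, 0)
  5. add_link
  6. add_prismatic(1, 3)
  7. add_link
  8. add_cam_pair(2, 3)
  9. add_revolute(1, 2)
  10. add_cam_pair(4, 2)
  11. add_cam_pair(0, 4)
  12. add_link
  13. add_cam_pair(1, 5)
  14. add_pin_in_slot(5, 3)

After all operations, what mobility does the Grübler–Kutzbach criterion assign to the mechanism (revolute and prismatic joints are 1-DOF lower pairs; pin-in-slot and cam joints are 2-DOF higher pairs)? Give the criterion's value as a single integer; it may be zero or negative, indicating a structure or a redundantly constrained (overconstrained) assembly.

L=1 J1=0 J2=0
add link → L=2 J1=0 J2=0
add link → L=3 J1=0 J2=0
P@0,1 dof=1 J1 → L=3 J1=1 J2=0
PS@2,0 dof=2 J2 → L=3 J1=1 J2=1
add link → L=4 J1=1 J2=1
P@1,3 dof=1 J1 → L=4 J1=2 J2=1
add link → L=5 J1=2 J2=1
C@2,3 dof=2 J2 → L=5 J1=2 J2=2
R@1,2 dof=1 J1 → L=5 J1=3 J2=2
C@4,2 dof=2 J2 → L=5 J1=3 J2=3
C@0,4 dof=2 J2 → L=5 J1=3 J2=4
add link → L=6 J1=3 J2=4
C@1,5 dof=2 J2 → L=6 J1=3 J2=5
PS@5,3 dof=2 J2 → L=6 J1=3 J2=6
M=3(L−1)−2J1−J2=3·5−2·3−6=3

M = 3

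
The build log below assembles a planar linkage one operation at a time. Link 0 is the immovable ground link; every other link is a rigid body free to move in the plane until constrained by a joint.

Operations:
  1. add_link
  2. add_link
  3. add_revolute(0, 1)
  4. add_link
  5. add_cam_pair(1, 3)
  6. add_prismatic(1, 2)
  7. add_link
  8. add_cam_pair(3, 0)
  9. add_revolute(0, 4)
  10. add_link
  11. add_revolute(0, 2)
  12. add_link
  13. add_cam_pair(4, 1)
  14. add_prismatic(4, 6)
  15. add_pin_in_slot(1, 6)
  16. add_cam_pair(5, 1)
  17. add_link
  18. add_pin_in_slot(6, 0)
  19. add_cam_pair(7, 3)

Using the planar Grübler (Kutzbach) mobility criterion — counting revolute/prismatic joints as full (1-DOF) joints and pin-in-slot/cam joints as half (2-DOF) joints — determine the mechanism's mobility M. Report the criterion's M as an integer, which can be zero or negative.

M = 4

(L,J1,J2)=(1,0,0); link0 fixed
link1: (2,0,0)
link2: (3,0,0)
R 0-1 [J1]: (3,1,0)
link3: (4,1,0)
C 1-3 [J2]: (4,1,1)
P 1-2 [J1]: (4,2,1)
link4: (5,2,1)
C 3-0 [J2]: (5,2,2)
R 0-4 [J1]: (5,3,2)
link5: (6,3,2)
R 0-2 [J1]: (6,4,2)
link6: (7,4,2)
C 4-1 [J2]: (7,4,3)
P 4-6 [J1]: (7,5,3)
PS 1-6 [J2]: (7,5,4)
C 5-1 [J2]: (7,5,5)
link7: (8,5,5)
PS 6-0 [J2]: (8,5,6)
C 7-3 [J2]: (8,5,7)
Grübler: 3·7 − 2·5 − 7 = 4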